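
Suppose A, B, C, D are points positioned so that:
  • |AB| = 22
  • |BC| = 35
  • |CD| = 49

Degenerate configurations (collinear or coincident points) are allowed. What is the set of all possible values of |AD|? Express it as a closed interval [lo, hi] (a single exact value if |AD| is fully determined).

|AB| ∈ {22}
|BC| ∈ {35}
|CD| ∈ {49}
|AC| ∈ [13, 57]
|BD| ∈ [14, 84]
|AD| ∈ [0, 106]

|AD| ∈ [0, 106]  (≈ [0.0000, 106.0000])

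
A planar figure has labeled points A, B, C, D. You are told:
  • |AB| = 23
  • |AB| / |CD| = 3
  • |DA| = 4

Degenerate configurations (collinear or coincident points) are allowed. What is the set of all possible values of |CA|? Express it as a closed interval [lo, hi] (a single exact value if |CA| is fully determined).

|AB| ∈ {23}
|AD| ∈ {4}
|CD| ∈ {23/3}
|BD| ∈ [19, 27]
|AC| ∈ [11/3, 35/3]
|BC| ∈ [34/3, 104/3]

|CA| ∈ [11/3, 35/3]  (≈ [3.6667, 11.6667])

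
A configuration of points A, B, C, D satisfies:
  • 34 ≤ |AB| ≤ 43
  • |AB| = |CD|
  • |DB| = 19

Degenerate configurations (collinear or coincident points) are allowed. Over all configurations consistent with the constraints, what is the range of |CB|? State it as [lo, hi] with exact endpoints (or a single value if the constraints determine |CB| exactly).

|AB| ∈ [34, 43]
|BD| ∈ {19}
|CD| ∈ [34, 43]
|AD| ∈ [15, 62]
|BC| ∈ [15, 62]
|AC| ∈ [0, 105]

|CB| ∈ [15, 62]  (≈ [15.0000, 62.0000])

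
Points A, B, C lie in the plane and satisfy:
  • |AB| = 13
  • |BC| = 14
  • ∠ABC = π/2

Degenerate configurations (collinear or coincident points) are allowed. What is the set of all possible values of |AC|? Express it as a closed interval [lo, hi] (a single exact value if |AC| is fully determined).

|AB| ∈ {13}
|BC| ∈ {14}
|AC| ∈ {√(365)}

|AC| = √(365)  (≈ 19.1050)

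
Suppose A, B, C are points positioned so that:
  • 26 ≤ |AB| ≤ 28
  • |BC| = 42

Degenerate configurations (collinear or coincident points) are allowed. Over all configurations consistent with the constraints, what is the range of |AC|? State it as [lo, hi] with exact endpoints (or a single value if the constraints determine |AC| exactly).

|AC| ∈ [14, 70]  (≈ [14.0000, 70.0000])

|AB| ∈ [26, 28]
|BC| ∈ {42}
|AC| ∈ [14, 70]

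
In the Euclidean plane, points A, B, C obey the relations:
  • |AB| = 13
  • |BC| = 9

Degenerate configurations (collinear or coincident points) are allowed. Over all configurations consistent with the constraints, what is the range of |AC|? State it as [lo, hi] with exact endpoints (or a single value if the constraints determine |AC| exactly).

|AB| ∈ {13}
|BC| ∈ {9}
|AC| ∈ [4, 22]

|AC| ∈ [4, 22]  (≈ [4.0000, 22.0000])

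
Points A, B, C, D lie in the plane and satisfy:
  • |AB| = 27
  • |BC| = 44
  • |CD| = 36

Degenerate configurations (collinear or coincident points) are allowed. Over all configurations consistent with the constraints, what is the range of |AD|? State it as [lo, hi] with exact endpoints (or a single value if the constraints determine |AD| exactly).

|AD| ∈ [0, 107]  (≈ [0.0000, 107.0000])

|AB| ∈ {27}
|BC| ∈ {44}
|CD| ∈ {36}
|AC| ∈ [17, 71]
|BD| ∈ [8, 80]
|AD| ∈ [0, 107]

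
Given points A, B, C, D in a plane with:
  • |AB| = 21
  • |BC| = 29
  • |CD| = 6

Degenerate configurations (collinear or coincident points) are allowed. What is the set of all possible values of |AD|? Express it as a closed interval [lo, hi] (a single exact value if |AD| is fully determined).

|AD| ∈ [2, 56]  (≈ [2.0000, 56.0000])

|AB| ∈ {21}
|BC| ∈ {29}
|CD| ∈ {6}
|AC| ∈ [8, 50]
|BD| ∈ [23, 35]
|AD| ∈ [2, 56]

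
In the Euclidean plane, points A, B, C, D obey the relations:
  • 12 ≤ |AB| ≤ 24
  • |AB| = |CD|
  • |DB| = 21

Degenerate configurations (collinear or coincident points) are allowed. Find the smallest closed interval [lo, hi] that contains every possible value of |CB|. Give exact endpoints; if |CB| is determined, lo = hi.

|CB| ∈ [0, 45]  (≈ [0.0000, 45.0000])

|AB| ∈ [12, 24]
|BD| ∈ {21}
|CD| ∈ [12, 24]
|AD| ∈ [0, 45]
|BC| ∈ [0, 45]
|AC| ∈ [0, 69]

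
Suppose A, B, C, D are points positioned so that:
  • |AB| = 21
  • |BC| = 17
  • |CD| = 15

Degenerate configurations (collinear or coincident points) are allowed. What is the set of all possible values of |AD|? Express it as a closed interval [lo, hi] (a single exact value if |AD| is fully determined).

|AD| ∈ [0, 53]  (≈ [0.0000, 53.0000])

|AB| ∈ {21}
|BC| ∈ {17}
|CD| ∈ {15}
|AC| ∈ [4, 38]
|BD| ∈ [2, 32]
|AD| ∈ [0, 53]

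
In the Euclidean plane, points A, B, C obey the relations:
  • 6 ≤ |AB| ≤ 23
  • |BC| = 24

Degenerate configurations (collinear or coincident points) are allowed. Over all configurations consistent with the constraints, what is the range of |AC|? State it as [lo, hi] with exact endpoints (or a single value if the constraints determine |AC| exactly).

|AB| ∈ [6, 23]
|BC| ∈ {24}
|AC| ∈ [1, 47]

|AC| ∈ [1, 47]  (≈ [1.0000, 47.0000])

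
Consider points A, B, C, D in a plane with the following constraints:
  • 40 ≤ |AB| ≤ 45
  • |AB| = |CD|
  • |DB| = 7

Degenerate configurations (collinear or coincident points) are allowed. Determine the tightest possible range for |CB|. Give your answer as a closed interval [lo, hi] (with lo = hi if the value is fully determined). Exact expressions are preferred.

|AB| ∈ [40, 45]
|BD| ∈ {7}
|CD| ∈ [40, 45]
|AD| ∈ [33, 52]
|BC| ∈ [33, 52]
|AC| ∈ [0, 97]

|CB| ∈ [33, 52]  (≈ [33.0000, 52.0000])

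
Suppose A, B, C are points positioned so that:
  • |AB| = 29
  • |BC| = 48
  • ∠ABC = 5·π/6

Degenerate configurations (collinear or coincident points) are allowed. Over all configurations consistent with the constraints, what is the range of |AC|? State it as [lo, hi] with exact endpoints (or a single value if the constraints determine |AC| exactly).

|AC| = √(1392·√(3) + 3145)  (≈ 74.5387)

|AB| ∈ {29}
|BC| ∈ {48}
|AC| ∈ {√(1392·√(3) + 3145)}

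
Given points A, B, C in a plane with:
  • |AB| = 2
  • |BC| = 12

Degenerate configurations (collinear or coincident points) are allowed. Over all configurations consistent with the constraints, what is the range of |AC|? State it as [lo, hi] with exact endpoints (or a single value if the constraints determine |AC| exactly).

|AC| ∈ [10, 14]  (≈ [10.0000, 14.0000])

|AB| ∈ {2}
|BC| ∈ {12}
|AC| ∈ [10, 14]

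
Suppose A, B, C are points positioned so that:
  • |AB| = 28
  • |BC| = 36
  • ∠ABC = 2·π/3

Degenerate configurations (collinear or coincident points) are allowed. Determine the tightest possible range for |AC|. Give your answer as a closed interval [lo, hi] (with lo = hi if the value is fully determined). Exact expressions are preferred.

|AB| ∈ {28}
|BC| ∈ {36}
|AC| ∈ {4·√(193)}

|AC| = 4·√(193)  (≈ 55.5698)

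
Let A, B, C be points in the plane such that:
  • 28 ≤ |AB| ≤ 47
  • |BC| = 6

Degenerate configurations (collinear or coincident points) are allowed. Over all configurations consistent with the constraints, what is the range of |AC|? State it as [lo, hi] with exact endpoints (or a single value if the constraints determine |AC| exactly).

|AC| ∈ [22, 53]  (≈ [22.0000, 53.0000])

|AB| ∈ [28, 47]
|BC| ∈ {6}
|AC| ∈ [22, 53]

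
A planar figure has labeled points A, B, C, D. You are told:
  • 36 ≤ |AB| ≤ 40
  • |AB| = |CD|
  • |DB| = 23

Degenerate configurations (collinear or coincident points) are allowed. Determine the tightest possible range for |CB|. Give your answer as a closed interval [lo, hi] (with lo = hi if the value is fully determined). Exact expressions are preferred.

|AB| ∈ [36, 40]
|BD| ∈ {23}
|CD| ∈ [36, 40]
|AD| ∈ [13, 63]
|BC| ∈ [13, 63]
|AC| ∈ [0, 103]

|CB| ∈ [13, 63]  (≈ [13.0000, 63.0000])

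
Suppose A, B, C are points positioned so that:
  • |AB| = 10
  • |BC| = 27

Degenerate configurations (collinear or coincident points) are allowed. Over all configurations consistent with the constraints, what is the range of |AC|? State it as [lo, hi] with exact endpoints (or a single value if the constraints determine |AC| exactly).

|AB| ∈ {10}
|BC| ∈ {27}
|AC| ∈ [17, 37]

|AC| ∈ [17, 37]  (≈ [17.0000, 37.0000])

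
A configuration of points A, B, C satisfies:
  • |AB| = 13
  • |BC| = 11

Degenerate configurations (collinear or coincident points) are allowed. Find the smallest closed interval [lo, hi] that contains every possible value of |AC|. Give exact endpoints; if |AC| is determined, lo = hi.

|AC| ∈ [2, 24]  (≈ [2.0000, 24.0000])

|AB| ∈ {13}
|BC| ∈ {11}
|AC| ∈ [2, 24]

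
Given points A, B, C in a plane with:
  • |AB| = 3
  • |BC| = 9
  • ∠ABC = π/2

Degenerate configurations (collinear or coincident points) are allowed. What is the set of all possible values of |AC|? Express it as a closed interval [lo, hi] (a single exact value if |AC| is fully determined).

|AB| ∈ {3}
|BC| ∈ {9}
|AC| ∈ {3·√(10)}

|AC| = 3·√(10)  (≈ 9.4868)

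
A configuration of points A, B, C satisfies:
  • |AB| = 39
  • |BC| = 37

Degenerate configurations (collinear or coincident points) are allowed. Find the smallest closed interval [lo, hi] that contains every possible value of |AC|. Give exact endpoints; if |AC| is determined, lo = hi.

|AC| ∈ [2, 76]  (≈ [2.0000, 76.0000])

|AB| ∈ {39}
|BC| ∈ {37}
|AC| ∈ [2, 76]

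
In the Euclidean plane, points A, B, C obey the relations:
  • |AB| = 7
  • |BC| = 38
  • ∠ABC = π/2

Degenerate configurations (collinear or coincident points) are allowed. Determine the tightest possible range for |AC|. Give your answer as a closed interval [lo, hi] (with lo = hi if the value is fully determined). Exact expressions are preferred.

|AB| ∈ {7}
|BC| ∈ {38}
|AC| ∈ {√(1493)}

|AC| = √(1493)  (≈ 38.6394)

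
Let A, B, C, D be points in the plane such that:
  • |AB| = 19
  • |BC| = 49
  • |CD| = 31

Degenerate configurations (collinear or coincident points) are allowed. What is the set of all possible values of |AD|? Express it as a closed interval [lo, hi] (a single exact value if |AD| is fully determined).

|AB| ∈ {19}
|BC| ∈ {49}
|CD| ∈ {31}
|AC| ∈ [30, 68]
|BD| ∈ [18, 80]
|AD| ∈ [0, 99]

|AD| ∈ [0, 99]  (≈ [0.0000, 99.0000])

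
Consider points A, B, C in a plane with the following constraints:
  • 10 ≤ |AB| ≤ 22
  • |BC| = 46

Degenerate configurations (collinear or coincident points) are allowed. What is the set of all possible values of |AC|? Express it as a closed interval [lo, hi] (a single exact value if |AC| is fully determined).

|AB| ∈ [10, 22]
|BC| ∈ {46}
|AC| ∈ [24, 68]

|AC| ∈ [24, 68]  (≈ [24.0000, 68.0000])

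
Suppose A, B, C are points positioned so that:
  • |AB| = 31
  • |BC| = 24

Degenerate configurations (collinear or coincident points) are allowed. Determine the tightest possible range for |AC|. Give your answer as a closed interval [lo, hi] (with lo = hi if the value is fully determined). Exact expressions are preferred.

|AB| ∈ {31}
|BC| ∈ {24}
|AC| ∈ [7, 55]

|AC| ∈ [7, 55]  (≈ [7.0000, 55.0000])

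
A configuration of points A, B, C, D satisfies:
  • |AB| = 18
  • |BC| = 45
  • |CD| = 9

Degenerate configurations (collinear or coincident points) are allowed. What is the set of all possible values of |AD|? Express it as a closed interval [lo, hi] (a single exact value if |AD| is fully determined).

|AB| ∈ {18}
|BC| ∈ {45}
|CD| ∈ {9}
|AC| ∈ [27, 63]
|BD| ∈ [36, 54]
|AD| ∈ [18, 72]

|AD| ∈ [18, 72]  (≈ [18.0000, 72.0000])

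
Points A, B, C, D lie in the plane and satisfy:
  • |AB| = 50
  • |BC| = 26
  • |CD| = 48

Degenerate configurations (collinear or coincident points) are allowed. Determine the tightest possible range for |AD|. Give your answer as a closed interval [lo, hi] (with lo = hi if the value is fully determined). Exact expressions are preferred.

|AD| ∈ [0, 124]  (≈ [0.0000, 124.0000])

|AB| ∈ {50}
|BC| ∈ {26}
|CD| ∈ {48}
|AC| ∈ [24, 76]
|BD| ∈ [22, 74]
|AD| ∈ [0, 124]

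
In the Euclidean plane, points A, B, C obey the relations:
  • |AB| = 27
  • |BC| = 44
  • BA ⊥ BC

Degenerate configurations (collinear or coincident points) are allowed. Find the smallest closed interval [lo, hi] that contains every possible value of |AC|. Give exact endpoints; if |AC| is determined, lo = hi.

|AB| ∈ {27}
|BC| ∈ {44}
|AC| ∈ {√(2665)}

|AC| = √(2665)  (≈ 51.6236)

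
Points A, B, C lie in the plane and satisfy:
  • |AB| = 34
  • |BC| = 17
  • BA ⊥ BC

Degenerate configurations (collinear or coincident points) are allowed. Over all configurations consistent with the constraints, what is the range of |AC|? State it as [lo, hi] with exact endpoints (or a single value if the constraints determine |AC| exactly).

|AB| ∈ {34}
|BC| ∈ {17}
|AC| ∈ {17·√(5)}

|AC| = 17·√(5)  (≈ 38.0132)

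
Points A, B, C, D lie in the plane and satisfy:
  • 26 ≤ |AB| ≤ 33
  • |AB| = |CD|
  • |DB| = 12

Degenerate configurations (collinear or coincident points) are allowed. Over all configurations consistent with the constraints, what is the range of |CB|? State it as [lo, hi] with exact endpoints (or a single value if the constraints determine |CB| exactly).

|AB| ∈ [26, 33]
|BD| ∈ {12}
|CD| ∈ [26, 33]
|AD| ∈ [14, 45]
|BC| ∈ [14, 45]
|AC| ∈ [0, 78]

|CB| ∈ [14, 45]  (≈ [14.0000, 45.0000])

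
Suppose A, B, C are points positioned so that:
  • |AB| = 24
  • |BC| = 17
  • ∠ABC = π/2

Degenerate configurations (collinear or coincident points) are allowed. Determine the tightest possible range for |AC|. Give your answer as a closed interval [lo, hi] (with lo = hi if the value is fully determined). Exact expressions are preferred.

|AB| ∈ {24}
|BC| ∈ {17}
|AC| ∈ {√(865)}

|AC| = √(865)  (≈ 29.4109)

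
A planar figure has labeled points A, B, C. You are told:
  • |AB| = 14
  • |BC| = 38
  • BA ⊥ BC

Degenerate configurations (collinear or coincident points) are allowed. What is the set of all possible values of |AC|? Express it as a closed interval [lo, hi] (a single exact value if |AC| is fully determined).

|AC| = 2·√(410)  (≈ 40.4969)

|AB| ∈ {14}
|BC| ∈ {38}
|AC| ∈ {2·√(410)}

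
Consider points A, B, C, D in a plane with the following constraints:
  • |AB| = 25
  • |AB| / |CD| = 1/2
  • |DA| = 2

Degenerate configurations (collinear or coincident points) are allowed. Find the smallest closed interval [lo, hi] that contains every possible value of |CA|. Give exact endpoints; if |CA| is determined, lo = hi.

|AB| ∈ {25}
|AD| ∈ {2}
|CD| ∈ {50}
|BD| ∈ [23, 27]
|AC| ∈ [48, 52]
|BC| ∈ [23, 77]

|CA| ∈ [48, 52]  (≈ [48.0000, 52.0000])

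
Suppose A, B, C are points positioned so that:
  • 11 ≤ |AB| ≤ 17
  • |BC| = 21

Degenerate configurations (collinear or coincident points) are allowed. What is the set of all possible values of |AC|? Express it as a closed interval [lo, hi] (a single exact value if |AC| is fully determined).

|AC| ∈ [4, 38]  (≈ [4.0000, 38.0000])

|AB| ∈ [11, 17]
|BC| ∈ {21}
|AC| ∈ [4, 38]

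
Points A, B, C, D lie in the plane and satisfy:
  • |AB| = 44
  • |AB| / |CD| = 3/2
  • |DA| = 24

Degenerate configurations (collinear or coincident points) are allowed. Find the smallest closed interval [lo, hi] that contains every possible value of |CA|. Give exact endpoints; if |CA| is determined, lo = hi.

|AB| ∈ {44}
|AD| ∈ {24}
|CD| ∈ {88/3}
|BD| ∈ [20, 68]
|AC| ∈ [16/3, 160/3]
|BC| ∈ [0, 292/3]

|CA| ∈ [16/3, 160/3]  (≈ [5.3333, 53.3333])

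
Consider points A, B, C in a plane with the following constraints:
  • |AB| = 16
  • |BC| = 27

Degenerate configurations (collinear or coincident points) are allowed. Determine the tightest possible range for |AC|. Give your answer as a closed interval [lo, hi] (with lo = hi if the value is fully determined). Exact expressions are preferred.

|AB| ∈ {16}
|BC| ∈ {27}
|AC| ∈ [11, 43]

|AC| ∈ [11, 43]  (≈ [11.0000, 43.0000])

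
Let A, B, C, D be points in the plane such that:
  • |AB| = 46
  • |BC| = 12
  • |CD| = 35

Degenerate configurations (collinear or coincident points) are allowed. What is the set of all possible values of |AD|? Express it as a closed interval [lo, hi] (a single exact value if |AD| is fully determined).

|AB| ∈ {46}
|BC| ∈ {12}
|CD| ∈ {35}
|AC| ∈ [34, 58]
|BD| ∈ [23, 47]
|AD| ∈ [0, 93]

|AD| ∈ [0, 93]  (≈ [0.0000, 93.0000])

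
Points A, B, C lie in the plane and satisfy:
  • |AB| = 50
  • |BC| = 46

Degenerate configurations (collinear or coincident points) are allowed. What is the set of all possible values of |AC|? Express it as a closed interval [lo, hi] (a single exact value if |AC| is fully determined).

|AC| ∈ [4, 96]  (≈ [4.0000, 96.0000])

|AB| ∈ {50}
|BC| ∈ {46}
|AC| ∈ [4, 96]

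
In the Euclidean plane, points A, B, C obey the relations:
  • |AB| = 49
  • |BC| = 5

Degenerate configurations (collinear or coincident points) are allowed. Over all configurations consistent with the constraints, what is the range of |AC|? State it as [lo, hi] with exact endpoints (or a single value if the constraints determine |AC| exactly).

|AB| ∈ {49}
|BC| ∈ {5}
|AC| ∈ [44, 54]

|AC| ∈ [44, 54]  (≈ [44.0000, 54.0000])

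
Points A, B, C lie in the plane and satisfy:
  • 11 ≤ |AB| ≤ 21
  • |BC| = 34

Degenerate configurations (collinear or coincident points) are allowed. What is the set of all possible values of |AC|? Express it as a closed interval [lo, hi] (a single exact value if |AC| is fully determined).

|AC| ∈ [13, 55]  (≈ [13.0000, 55.0000])

|AB| ∈ [11, 21]
|BC| ∈ {34}
|AC| ∈ [13, 55]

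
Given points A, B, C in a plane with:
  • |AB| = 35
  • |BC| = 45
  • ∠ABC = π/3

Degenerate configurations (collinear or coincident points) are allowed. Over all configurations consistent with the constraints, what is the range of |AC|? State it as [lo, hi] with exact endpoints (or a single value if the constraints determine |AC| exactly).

|AC| = 5·√(67)  (≈ 40.9268)

|AB| ∈ {35}
|BC| ∈ {45}
|AC| ∈ {5·√(67)}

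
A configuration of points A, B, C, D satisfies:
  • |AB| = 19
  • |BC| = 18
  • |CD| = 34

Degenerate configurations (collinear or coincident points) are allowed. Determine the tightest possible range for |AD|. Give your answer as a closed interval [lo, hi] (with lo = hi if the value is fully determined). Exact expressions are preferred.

|AB| ∈ {19}
|BC| ∈ {18}
|CD| ∈ {34}
|AC| ∈ [1, 37]
|BD| ∈ [16, 52]
|AD| ∈ [0, 71]

|AD| ∈ [0, 71]  (≈ [0.0000, 71.0000])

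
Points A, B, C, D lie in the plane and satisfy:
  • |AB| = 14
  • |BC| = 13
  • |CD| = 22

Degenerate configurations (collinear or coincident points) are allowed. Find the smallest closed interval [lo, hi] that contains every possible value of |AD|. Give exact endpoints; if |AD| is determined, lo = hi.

|AD| ∈ [0, 49]  (≈ [0.0000, 49.0000])

|AB| ∈ {14}
|BC| ∈ {13}
|CD| ∈ {22}
|AC| ∈ [1, 27]
|BD| ∈ [9, 35]
|AD| ∈ [0, 49]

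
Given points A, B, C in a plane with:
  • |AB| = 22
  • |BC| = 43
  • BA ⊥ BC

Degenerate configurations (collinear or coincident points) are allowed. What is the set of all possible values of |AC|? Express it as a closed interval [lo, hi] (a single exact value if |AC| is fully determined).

|AB| ∈ {22}
|BC| ∈ {43}
|AC| ∈ {√(2333)}

|AC| = √(2333)  (≈ 48.3011)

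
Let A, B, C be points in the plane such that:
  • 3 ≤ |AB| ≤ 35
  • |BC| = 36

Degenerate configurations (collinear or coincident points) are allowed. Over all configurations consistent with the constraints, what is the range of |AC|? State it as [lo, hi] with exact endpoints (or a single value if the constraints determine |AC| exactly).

|AC| ∈ [1, 71]  (≈ [1.0000, 71.0000])

|AB| ∈ [3, 35]
|BC| ∈ {36}
|AC| ∈ [1, 71]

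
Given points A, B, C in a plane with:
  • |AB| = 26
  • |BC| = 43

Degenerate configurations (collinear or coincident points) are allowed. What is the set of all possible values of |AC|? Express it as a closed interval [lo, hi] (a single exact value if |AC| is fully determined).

|AC| ∈ [17, 69]  (≈ [17.0000, 69.0000])

|AB| ∈ {26}
|BC| ∈ {43}
|AC| ∈ [17, 69]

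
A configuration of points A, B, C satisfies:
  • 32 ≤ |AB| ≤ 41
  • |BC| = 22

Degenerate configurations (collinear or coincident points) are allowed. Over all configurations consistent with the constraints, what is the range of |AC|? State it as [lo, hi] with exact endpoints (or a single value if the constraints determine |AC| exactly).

|AB| ∈ [32, 41]
|BC| ∈ {22}
|AC| ∈ [10, 63]

|AC| ∈ [10, 63]  (≈ [10.0000, 63.0000])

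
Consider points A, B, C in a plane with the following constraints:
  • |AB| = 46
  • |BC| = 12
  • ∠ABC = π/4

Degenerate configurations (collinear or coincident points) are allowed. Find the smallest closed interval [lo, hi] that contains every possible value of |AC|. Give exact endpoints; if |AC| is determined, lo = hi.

|AC| = 2·√(565 - 138·√(2))  (≈ 38.4624)

|AB| ∈ {46}
|BC| ∈ {12}
|AC| ∈ {2·√(565 - 138·√(2))}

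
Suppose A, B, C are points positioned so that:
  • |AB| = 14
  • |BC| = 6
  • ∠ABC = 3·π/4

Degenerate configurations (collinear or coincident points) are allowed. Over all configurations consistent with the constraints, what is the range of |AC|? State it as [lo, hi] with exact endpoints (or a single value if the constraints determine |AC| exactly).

|AC| = 2·√(21·√(2) + 58)  (≈ 18.7295)

|AB| ∈ {14}
|BC| ∈ {6}
|AC| ∈ {2·√(21·√(2) + 58)}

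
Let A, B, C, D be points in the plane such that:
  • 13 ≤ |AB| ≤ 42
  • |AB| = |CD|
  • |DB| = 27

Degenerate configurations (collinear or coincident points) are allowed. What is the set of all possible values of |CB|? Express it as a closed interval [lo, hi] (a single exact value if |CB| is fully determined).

|CB| ∈ [0, 69]  (≈ [0.0000, 69.0000])

|AB| ∈ [13, 42]
|BD| ∈ {27}
|CD| ∈ [13, 42]
|AD| ∈ [0, 69]
|BC| ∈ [0, 69]
|AC| ∈ [0, 111]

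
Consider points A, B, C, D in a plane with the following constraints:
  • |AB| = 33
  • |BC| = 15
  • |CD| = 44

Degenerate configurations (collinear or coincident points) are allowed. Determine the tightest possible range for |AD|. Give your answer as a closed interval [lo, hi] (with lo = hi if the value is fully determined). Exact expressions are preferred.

|AB| ∈ {33}
|BC| ∈ {15}
|CD| ∈ {44}
|AC| ∈ [18, 48]
|BD| ∈ [29, 59]
|AD| ∈ [0, 92]

|AD| ∈ [0, 92]  (≈ [0.0000, 92.0000])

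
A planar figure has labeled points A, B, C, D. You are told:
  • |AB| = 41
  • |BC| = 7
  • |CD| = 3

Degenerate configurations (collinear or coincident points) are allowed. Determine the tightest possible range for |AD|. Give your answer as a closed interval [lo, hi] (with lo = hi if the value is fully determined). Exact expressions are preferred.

|AD| ∈ [31, 51]  (≈ [31.0000, 51.0000])

|AB| ∈ {41}
|BC| ∈ {7}
|CD| ∈ {3}
|AC| ∈ [34, 48]
|BD| ∈ [4, 10]
|AD| ∈ [31, 51]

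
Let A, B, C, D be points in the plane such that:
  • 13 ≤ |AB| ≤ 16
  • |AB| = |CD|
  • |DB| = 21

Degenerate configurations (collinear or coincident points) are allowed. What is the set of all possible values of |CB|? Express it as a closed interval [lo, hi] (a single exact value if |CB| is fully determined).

|AB| ∈ [13, 16]
|BD| ∈ {21}
|CD| ∈ [13, 16]
|AD| ∈ [5, 37]
|BC| ∈ [5, 37]
|AC| ∈ [0, 53]

|CB| ∈ [5, 37]  (≈ [5.0000, 37.0000])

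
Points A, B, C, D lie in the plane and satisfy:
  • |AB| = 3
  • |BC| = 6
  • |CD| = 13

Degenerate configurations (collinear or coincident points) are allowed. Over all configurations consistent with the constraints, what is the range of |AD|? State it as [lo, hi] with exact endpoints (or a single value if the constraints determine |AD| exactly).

|AD| ∈ [4, 22]  (≈ [4.0000, 22.0000])

|AB| ∈ {3}
|BC| ∈ {6}
|CD| ∈ {13}
|AC| ∈ [3, 9]
|BD| ∈ [7, 19]
|AD| ∈ [4, 22]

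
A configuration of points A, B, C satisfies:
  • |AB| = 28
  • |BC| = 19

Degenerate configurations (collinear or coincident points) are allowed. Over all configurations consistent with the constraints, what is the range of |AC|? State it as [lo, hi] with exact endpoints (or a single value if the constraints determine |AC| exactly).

|AB| ∈ {28}
|BC| ∈ {19}
|AC| ∈ [9, 47]

|AC| ∈ [9, 47]  (≈ [9.0000, 47.0000])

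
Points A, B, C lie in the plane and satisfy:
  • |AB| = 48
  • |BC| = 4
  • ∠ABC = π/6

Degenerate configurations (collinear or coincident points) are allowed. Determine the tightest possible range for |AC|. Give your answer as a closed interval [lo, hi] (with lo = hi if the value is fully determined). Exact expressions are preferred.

|AC| = 4·√(145 - 12·√(3))  (≈ 44.5808)

|AB| ∈ {48}
|BC| ∈ {4}
|AC| ∈ {4·√(145 - 12·√(3))}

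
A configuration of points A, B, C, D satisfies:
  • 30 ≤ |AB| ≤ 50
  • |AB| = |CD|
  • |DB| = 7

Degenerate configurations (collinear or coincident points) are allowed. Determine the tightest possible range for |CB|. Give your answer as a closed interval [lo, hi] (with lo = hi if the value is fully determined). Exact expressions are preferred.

|AB| ∈ [30, 50]
|BD| ∈ {7}
|CD| ∈ [30, 50]
|AD| ∈ [23, 57]
|BC| ∈ [23, 57]
|AC| ∈ [0, 107]

|CB| ∈ [23, 57]  (≈ [23.0000, 57.0000])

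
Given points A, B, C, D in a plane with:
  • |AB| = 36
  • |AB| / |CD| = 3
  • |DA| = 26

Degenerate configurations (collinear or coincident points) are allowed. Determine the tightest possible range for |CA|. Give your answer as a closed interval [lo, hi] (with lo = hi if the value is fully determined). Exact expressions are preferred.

|AB| ∈ {36}
|AD| ∈ {26}
|CD| ∈ {12}
|BD| ∈ [10, 62]
|AC| ∈ [14, 38]
|BC| ∈ [0, 74]

|CA| ∈ [14, 38]  (≈ [14.0000, 38.0000])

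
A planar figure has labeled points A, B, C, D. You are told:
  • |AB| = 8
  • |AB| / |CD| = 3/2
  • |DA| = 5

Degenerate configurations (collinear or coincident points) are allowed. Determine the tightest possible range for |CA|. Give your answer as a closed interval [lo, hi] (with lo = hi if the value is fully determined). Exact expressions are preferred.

|CA| ∈ [1/3, 31/3]  (≈ [0.3333, 10.3333])

|AB| ∈ {8}
|AD| ∈ {5}
|CD| ∈ {16/3}
|BD| ∈ [3, 13]
|AC| ∈ [1/3, 31/3]
|BC| ∈ [0, 55/3]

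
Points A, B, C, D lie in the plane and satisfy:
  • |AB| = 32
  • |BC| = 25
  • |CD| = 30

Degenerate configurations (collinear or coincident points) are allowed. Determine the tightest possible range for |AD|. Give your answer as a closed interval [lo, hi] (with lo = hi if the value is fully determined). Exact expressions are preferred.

|AB| ∈ {32}
|BC| ∈ {25}
|CD| ∈ {30}
|AC| ∈ [7, 57]
|BD| ∈ [5, 55]
|AD| ∈ [0, 87]

|AD| ∈ [0, 87]  (≈ [0.0000, 87.0000])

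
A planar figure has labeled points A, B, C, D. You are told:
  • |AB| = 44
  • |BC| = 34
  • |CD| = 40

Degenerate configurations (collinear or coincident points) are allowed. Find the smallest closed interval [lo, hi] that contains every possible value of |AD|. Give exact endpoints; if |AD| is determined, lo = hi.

|AD| ∈ [0, 118]  (≈ [0.0000, 118.0000])

|AB| ∈ {44}
|BC| ∈ {34}
|CD| ∈ {40}
|AC| ∈ [10, 78]
|BD| ∈ [6, 74]
|AD| ∈ [0, 118]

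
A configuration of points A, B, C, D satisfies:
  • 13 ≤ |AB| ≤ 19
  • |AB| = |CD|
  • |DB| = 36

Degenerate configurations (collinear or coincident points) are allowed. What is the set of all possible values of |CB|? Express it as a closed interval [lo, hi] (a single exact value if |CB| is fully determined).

|AB| ∈ [13, 19]
|BD| ∈ {36}
|CD| ∈ [13, 19]
|AD| ∈ [17, 55]
|BC| ∈ [17, 55]
|AC| ∈ [0, 74]

|CB| ∈ [17, 55]  (≈ [17.0000, 55.0000])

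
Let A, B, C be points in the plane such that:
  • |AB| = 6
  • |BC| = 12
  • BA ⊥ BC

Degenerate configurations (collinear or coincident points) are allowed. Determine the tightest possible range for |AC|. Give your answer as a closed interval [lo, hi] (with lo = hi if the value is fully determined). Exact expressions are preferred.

|AB| ∈ {6}
|BC| ∈ {12}
|AC| ∈ {6·√(5)}

|AC| = 6·√(5)  (≈ 13.4164)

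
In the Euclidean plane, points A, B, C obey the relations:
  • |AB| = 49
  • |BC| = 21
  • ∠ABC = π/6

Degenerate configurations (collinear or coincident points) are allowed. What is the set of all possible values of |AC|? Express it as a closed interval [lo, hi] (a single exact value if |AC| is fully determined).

|AC| = 7·√(58 - 21·√(3))  (≈ 32.5533)

|AB| ∈ {49}
|BC| ∈ {21}
|AC| ∈ {7·√(58 - 21·√(3))}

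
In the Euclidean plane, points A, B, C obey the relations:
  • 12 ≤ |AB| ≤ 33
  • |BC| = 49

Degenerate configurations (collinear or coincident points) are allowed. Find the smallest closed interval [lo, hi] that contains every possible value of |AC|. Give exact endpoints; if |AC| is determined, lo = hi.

|AC| ∈ [16, 82]  (≈ [16.0000, 82.0000])

|AB| ∈ [12, 33]
|BC| ∈ {49}
|AC| ∈ [16, 82]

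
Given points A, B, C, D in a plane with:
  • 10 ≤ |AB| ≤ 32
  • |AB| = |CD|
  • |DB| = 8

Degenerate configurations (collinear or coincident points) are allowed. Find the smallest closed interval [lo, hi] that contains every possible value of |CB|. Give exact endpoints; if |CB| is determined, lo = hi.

|AB| ∈ [10, 32]
|BD| ∈ {8}
|CD| ∈ [10, 32]
|AD| ∈ [2, 40]
|BC| ∈ [2, 40]
|AC| ∈ [0, 72]

|CB| ∈ [2, 40]  (≈ [2.0000, 40.0000])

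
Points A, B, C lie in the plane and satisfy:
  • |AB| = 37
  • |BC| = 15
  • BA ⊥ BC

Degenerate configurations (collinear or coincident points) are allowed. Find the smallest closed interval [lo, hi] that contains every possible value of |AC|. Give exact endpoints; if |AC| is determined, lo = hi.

|AB| ∈ {37}
|BC| ∈ {15}
|AC| ∈ {√(1594)}

|AC| = √(1594)  (≈ 39.9249)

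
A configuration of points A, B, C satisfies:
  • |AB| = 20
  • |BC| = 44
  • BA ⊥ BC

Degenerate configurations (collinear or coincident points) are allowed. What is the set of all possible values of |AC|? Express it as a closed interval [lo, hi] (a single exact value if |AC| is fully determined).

|AC| = 4·√(146)  (≈ 48.3322)

|AB| ∈ {20}
|BC| ∈ {44}
|AC| ∈ {4·√(146)}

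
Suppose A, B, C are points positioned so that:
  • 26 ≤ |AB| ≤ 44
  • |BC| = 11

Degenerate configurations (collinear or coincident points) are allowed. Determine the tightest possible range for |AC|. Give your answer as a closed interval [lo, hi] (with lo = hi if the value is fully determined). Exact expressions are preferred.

|AC| ∈ [15, 55]  (≈ [15.0000, 55.0000])

|AB| ∈ [26, 44]
|BC| ∈ {11}
|AC| ∈ [15, 55]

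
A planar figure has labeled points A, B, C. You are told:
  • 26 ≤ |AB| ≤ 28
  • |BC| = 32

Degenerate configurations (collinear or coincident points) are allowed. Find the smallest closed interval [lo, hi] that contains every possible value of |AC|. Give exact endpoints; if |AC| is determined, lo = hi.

|AC| ∈ [4, 60]  (≈ [4.0000, 60.0000])

|AB| ∈ [26, 28]
|BC| ∈ {32}
|AC| ∈ [4, 60]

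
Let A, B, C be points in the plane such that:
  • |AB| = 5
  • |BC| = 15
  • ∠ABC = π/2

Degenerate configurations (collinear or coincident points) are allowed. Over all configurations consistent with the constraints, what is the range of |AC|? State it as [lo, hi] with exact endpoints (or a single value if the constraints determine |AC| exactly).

|AC| = 5·√(10)  (≈ 15.8114)

|AB| ∈ {5}
|BC| ∈ {15}
|AC| ∈ {5·√(10)}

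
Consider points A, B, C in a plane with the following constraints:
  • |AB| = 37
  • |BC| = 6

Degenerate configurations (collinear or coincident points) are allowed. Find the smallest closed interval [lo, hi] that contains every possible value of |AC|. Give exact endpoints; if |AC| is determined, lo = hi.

|AC| ∈ [31, 43]  (≈ [31.0000, 43.0000])

|AB| ∈ {37}
|BC| ∈ {6}
|AC| ∈ [31, 43]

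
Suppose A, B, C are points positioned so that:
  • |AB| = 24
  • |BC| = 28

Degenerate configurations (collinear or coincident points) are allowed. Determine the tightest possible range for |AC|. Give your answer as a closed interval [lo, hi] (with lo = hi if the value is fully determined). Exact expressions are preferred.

|AC| ∈ [4, 52]  (≈ [4.0000, 52.0000])

|AB| ∈ {24}
|BC| ∈ {28}
|AC| ∈ [4, 52]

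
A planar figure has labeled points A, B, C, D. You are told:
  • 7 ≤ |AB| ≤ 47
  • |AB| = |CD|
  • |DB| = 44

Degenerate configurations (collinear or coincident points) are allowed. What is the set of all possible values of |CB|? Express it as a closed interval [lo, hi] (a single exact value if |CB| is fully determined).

|CB| ∈ [0, 91]  (≈ [0.0000, 91.0000])

|AB| ∈ [7, 47]
|BD| ∈ {44}
|CD| ∈ [7, 47]
|AD| ∈ [0, 91]
|BC| ∈ [0, 91]
|AC| ∈ [0, 138]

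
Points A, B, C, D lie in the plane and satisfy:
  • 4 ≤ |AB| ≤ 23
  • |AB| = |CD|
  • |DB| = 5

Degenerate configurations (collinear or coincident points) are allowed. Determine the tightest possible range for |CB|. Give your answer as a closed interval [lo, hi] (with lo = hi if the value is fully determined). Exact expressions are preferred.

|AB| ∈ [4, 23]
|BD| ∈ {5}
|CD| ∈ [4, 23]
|AD| ∈ [0, 28]
|BC| ∈ [0, 28]
|AC| ∈ [0, 51]

|CB| ∈ [0, 28]  (≈ [0.0000, 28.0000])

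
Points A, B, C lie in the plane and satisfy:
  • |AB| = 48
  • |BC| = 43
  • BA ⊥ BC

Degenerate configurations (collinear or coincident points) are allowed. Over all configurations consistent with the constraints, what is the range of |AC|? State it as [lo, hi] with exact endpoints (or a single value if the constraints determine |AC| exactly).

|AB| ∈ {48}
|BC| ∈ {43}
|AC| ∈ {√(4153)}

|AC| = √(4153)  (≈ 64.4438)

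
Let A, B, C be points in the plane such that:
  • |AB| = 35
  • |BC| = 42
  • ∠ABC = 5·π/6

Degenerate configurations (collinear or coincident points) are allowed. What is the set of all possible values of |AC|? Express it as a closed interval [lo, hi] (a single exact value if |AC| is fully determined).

|AB| ∈ {35}
|BC| ∈ {42}
|AC| ∈ {7·√(30·√(3) + 61)}

|AC| = 7·√(30·√(3) + 61)  (≈ 74.3984)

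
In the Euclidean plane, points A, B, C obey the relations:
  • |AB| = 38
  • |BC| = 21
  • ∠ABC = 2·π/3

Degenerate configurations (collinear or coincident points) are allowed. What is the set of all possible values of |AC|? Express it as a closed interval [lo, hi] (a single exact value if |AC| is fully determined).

|AB| ∈ {38}
|BC| ∈ {21}
|AC| ∈ {√(2683)}

|AC| = √(2683)  (≈ 51.7977)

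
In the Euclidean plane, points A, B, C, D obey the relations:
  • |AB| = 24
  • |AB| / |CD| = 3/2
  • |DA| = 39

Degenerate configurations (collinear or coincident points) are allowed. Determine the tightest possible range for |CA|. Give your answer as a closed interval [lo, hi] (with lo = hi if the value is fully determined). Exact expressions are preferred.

|AB| ∈ {24}
|AD| ∈ {39}
|CD| ∈ {16}
|BD| ∈ [15, 63]
|AC| ∈ [23, 55]
|BC| ∈ [0, 79]

|CA| ∈ [23, 55]  (≈ [23.0000, 55.0000])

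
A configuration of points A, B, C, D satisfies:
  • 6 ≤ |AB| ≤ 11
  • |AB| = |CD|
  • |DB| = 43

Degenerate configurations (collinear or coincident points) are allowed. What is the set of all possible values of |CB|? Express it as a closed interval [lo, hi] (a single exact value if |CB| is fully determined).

|AB| ∈ [6, 11]
|BD| ∈ {43}
|CD| ∈ [6, 11]
|AD| ∈ [32, 54]
|BC| ∈ [32, 54]
|AC| ∈ [21, 65]

|CB| ∈ [32, 54]  (≈ [32.0000, 54.0000])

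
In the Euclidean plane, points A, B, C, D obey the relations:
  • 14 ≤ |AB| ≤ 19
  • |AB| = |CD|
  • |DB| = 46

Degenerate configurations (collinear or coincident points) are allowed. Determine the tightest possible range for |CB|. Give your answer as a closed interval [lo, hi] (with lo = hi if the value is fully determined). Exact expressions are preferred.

|AB| ∈ [14, 19]
|BD| ∈ {46}
|CD| ∈ [14, 19]
|AD| ∈ [27, 65]
|BC| ∈ [27, 65]
|AC| ∈ [8, 84]

|CB| ∈ [27, 65]  (≈ [27.0000, 65.0000])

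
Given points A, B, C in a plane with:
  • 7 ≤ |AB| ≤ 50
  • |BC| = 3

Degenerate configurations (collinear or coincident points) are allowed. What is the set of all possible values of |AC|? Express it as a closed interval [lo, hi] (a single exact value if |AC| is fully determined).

|AC| ∈ [4, 53]  (≈ [4.0000, 53.0000])

|AB| ∈ [7, 50]
|BC| ∈ {3}
|AC| ∈ [4, 53]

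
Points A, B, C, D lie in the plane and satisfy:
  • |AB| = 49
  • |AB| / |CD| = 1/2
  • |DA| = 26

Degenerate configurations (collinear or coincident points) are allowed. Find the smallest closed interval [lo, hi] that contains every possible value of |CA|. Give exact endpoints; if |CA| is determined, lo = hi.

|AB| ∈ {49}
|AD| ∈ {26}
|CD| ∈ {98}
|BD| ∈ [23, 75]
|AC| ∈ [72, 124]
|BC| ∈ [23, 173]

|CA| ∈ [72, 124]  (≈ [72.0000, 124.0000])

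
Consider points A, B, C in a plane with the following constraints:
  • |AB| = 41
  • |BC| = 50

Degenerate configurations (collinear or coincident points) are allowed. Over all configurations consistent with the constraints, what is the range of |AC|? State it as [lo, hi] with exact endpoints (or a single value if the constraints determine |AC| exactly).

|AC| ∈ [9, 91]  (≈ [9.0000, 91.0000])

|AB| ∈ {41}
|BC| ∈ {50}
|AC| ∈ [9, 91]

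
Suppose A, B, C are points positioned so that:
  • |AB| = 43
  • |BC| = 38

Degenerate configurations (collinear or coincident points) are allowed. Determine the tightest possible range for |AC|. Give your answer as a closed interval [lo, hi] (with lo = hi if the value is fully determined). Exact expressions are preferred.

|AC| ∈ [5, 81]  (≈ [5.0000, 81.0000])

|AB| ∈ {43}
|BC| ∈ {38}
|AC| ∈ [5, 81]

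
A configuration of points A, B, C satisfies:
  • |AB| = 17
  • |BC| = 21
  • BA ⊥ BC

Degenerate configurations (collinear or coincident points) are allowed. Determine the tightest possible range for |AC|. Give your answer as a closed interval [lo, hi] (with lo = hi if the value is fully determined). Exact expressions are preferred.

|AB| ∈ {17}
|BC| ∈ {21}
|AC| ∈ {√(730)}

|AC| = √(730)  (≈ 27.0185)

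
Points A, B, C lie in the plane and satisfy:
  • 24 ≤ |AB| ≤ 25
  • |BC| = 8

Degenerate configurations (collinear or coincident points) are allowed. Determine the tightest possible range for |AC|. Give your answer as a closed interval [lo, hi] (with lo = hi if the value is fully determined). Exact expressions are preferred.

|AC| ∈ [16, 33]  (≈ [16.0000, 33.0000])

|AB| ∈ [24, 25]
|BC| ∈ {8}
|AC| ∈ [16, 33]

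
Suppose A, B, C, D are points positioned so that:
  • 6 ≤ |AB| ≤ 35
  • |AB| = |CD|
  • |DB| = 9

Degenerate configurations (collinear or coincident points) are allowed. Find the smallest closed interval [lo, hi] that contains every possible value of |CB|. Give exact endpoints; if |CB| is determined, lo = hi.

|AB| ∈ [6, 35]
|BD| ∈ {9}
|CD| ∈ [6, 35]
|AD| ∈ [0, 44]
|BC| ∈ [0, 44]
|AC| ∈ [0, 79]

|CB| ∈ [0, 44]  (≈ [0.0000, 44.0000])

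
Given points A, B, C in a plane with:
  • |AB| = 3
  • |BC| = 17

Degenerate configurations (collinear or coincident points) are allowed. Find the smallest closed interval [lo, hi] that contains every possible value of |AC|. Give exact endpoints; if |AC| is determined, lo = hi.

|AC| ∈ [14, 20]  (≈ [14.0000, 20.0000])

|AB| ∈ {3}
|BC| ∈ {17}
|AC| ∈ [14, 20]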